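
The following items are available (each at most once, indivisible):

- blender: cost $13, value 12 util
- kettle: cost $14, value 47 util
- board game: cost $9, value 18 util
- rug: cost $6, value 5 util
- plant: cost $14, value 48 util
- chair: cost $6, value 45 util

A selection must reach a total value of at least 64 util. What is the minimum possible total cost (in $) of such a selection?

20

Subsets with value ≥ 64, sorted by total cost:
- plant+chair: cost 20, value 93
- kettle+chair: cost 20, value 92
- board game+rug+chair: cost 21, value 68
Minimum cost: 20 $.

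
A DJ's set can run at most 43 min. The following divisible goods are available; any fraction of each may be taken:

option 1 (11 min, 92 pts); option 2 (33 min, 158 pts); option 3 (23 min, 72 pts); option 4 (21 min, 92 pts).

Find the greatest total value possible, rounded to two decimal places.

245.21

Take in order of value per unit:
- option 1 (92/11 per unit): all 11 → value 92, running total 92.00
- option 2 (158/33 per unit): 32 of 33 → value 32×158/33 = 153.2121, running total 245.21
Total 245.21.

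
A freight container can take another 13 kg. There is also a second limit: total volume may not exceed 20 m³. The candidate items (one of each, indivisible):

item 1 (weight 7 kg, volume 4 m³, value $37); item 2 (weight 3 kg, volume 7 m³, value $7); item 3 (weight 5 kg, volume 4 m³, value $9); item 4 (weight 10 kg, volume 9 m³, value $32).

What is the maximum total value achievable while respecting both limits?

Feasible sets respecting both limits:
- item 1+item 3: weight 12, volume 8, value 46
- item 1+item 2: weight 10, volume 11, value 44
- item 2+item 4: weight 13, volume 16, value 39
Best: $46.

$46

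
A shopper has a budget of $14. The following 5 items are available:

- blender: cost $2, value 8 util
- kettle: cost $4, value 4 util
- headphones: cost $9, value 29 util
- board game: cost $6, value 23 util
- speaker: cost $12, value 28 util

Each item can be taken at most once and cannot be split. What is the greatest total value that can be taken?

37 util

Check high-value combinations within $14:
- blender+headphones: cost 2+9=11, value 8+29=37
- blender+speaker: cost 2+12=14, value 8+28=36
- blender+kettle+board game: cost 2+4+6=12, value 8+4+23=35
- kettle+headphones: cost 4+9=13, value 4+29=33
Best: 37 util.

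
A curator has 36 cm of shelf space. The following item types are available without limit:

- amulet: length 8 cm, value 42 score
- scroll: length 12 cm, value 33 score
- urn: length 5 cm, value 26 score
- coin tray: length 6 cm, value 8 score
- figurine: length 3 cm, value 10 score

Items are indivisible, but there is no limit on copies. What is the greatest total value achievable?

188 score

Best value-per-unit is amulet at 42/8; filling with it alone gives 4×42 = 168.
Optimal mix: 2×amulet + 4×urn → length 36, value 188.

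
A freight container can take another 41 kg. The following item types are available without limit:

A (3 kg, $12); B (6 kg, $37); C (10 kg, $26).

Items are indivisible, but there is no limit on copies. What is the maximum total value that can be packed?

Best value-per-unit is B at 37/6; filling with it alone gives 6×37 = 222.
Optimal mix: 1×A + 6×B → weight 39, value 234.

$234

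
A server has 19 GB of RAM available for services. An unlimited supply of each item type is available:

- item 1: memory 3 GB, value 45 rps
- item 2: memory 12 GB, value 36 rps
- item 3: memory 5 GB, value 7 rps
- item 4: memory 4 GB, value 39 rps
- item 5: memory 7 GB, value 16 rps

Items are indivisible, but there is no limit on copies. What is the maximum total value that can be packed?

Best value-per-unit is item 1 at 45/3, and filling with it alone uses memory 6×3=18. No mix of the others beats 6×45 = 270.

270 rps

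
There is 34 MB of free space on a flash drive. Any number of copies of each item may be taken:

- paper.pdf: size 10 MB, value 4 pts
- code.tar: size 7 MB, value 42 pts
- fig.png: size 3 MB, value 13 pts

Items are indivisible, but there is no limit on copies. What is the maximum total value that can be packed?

194 pts

Best value-per-unit is code.tar at 42/7; filling with it alone gives 4×42 = 168.
Optimal mix: 4×code.tar + 2×fig.png → size 34, value 194.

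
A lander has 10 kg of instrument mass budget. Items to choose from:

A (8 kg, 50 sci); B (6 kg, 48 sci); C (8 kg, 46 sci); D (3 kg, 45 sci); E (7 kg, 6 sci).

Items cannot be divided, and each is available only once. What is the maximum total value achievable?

93 sci

Check high-value combinations within 10 kg:
- B+D: mass 6+3=9, value 48+45=93
- D+E: mass 3+7=10, value 45+6=51
- A: mass 8, value 50
- B: mass 6, value 48
Best: 93 sci.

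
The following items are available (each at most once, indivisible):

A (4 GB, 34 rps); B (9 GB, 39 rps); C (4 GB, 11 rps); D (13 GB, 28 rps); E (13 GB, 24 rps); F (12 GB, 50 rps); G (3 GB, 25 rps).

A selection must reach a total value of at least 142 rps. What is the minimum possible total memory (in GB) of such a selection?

Subsets with value ≥ 142, sorted by total memory:
- A+B+F+G: memory 28, value 148
- A+B+C+F+G: memory 32, value 159
Minimum memory: 28 GB.

28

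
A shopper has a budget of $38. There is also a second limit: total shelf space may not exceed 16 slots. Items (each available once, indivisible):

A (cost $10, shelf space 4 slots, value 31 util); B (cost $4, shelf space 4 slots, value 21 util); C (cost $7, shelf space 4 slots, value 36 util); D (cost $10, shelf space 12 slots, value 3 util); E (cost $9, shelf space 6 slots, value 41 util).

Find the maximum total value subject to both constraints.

108 util

Feasible sets respecting both limits:
- A+C+E: cost 26, shelf space 14, value 108
- B+C+E: cost 20, shelf space 14, value 98
- A+B+E: cost 23, shelf space 14, value 93
- A+B+C: cost 21, shelf space 12, value 88
Best: 108 util.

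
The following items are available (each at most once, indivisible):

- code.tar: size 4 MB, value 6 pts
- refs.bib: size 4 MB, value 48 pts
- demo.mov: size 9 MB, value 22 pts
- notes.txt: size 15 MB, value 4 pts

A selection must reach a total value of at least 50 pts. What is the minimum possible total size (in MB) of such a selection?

8

Subsets with value ≥ 50, sorted by total size:
- code.tar+refs.bib: size 8, value 54
- refs.bib+demo.mov: size 13, value 70
- code.tar+refs.bib+demo.mov: size 17, value 76
- refs.bib+notes.txt: size 19, value 52
Minimum size: 8 MB.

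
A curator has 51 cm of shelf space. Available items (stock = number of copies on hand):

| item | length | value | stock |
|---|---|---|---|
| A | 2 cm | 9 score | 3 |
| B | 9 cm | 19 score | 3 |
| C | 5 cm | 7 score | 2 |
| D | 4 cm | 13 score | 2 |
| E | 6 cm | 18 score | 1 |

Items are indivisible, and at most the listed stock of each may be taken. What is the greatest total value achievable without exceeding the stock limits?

128 score

Top feasible selections:
- 3×A + 3×B + 2×D + 1×E: length 47, value 128
- 2×A + 3×B + 1×C + 2×D + 1×E: length 50, value 126
Best: 128 score.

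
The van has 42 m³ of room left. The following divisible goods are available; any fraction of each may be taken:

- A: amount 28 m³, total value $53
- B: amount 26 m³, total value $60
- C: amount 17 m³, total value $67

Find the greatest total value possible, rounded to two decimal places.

124.69

Take in order of value per unit:
- C (67/17 per unit): all 17 → value 67, running total 67.00
- B (60/26 per unit): 25 of 26 → value 25×60/26 = 57.6923, running total 124.69
Total 124.69.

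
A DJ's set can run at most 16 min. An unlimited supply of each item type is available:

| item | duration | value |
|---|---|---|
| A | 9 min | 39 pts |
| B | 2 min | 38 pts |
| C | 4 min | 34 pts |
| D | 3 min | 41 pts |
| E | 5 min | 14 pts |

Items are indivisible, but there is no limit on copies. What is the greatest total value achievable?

304 pts

Best value-per-unit is B at 38/2, and filling with it alone uses duration 8×2=16. No mix of the others beats 8×38 = 304.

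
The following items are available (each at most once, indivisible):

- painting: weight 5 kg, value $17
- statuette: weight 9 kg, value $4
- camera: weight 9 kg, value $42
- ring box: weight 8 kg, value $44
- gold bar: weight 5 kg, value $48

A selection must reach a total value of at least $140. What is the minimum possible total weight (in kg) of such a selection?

Subsets with value ≥ 140, sorted by total weight:
- painting+camera+ring box+gold bar: weight 27, value 151
- painting+statuette+camera+ring box+gold bar: weight 36, value 155
Minimum weight: 27 kg.

27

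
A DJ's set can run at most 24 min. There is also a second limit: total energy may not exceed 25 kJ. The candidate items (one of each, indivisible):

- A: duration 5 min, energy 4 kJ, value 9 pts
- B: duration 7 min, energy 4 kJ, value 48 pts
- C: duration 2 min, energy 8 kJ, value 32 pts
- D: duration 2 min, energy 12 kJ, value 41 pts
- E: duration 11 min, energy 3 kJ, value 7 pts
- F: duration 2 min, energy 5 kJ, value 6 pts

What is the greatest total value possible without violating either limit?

121 pts

Feasible sets respecting both limits:
- B+C+D: duration 11, energy 24, value 121
- A+B+D+F: duration 16, energy 25, value 104
- B+D+E+F: duration 22, energy 24, value 102
- A+B+D: duration 14, energy 20, value 98
Best: 121 pts.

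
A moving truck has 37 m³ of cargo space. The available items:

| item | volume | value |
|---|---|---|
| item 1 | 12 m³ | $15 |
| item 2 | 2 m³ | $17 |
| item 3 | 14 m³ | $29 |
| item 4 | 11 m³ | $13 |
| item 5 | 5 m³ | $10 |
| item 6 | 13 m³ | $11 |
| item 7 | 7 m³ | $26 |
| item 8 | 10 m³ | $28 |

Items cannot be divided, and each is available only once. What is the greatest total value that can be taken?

$100

This is a 0/1 knapsack; check combinations near the capacity.
- item 2+item 3+item 7+item 8: volume 2+14+7+10=33, value 17+29+26+28=100
- item 1+item 2+item 5+item 7+item 8: volume 12+2+5+7+10=36, value 15+17+10+26+28=96
- item 2+item 4+item 5+item 7+item 8: volume 2+11+5+7+10=35, value 17+13+10+26+28=94
- item 3+item 5+item 7+item 8: volume 14+5+7+10=36, value 29+10+26+28=93
Best: $100.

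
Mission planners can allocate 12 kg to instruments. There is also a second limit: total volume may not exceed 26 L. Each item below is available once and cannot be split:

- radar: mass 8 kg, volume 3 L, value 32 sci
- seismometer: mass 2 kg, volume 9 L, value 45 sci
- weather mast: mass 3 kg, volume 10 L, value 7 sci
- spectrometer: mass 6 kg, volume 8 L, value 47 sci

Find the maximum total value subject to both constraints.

92 sci

Feasible sets respecting both limits:
- seismometer+spectrometer: mass 8, volume 17, value 92
- radar+seismometer: mass 10, volume 12, value 77
- weather mast+spectrometer: mass 9, volume 18, value 54
- seismometer+weather mast: mass 5, volume 19, value 52
Best: 92 sci.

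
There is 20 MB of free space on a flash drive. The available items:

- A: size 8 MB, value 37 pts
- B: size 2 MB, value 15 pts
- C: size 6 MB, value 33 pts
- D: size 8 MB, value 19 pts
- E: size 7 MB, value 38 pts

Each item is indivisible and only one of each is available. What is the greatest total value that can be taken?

Check high-value combinations within 20 MB:
- A+B+E: size 8+2+7=17, value 37+15+38=90
- B+C+E: size 2+6+7=15, value 15+33+38=86
- A+B+C: size 8+2+6=16, value 37+15+33=85
- A+E: size 8+7=15, value 37+38=75
- B+D+E: size 2+8+7=17, value 15+19+38=72
Best: 90 pts.

90 pts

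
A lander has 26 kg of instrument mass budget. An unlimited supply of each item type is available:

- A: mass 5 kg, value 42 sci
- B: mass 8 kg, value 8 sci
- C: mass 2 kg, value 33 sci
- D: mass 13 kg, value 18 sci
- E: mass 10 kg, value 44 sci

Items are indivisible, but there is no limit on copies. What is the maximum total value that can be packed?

Best value-per-unit is C at 33/2, and filling with it alone uses mass 13×2=26. No mix of the others beats 13×33 = 429.

429 sci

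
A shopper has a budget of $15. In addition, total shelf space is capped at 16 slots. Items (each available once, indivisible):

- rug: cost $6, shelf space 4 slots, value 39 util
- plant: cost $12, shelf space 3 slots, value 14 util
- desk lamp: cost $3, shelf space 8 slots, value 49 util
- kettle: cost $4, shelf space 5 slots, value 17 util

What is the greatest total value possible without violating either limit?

88 util

Feasible sets respecting both limits:
- rug+desk lamp: cost 9, shelf space 12, value 88
- desk lamp+kettle: cost 7, shelf space 13, value 66
- plant+desk lamp: cost 15, shelf space 11, value 63
Best: 88 util.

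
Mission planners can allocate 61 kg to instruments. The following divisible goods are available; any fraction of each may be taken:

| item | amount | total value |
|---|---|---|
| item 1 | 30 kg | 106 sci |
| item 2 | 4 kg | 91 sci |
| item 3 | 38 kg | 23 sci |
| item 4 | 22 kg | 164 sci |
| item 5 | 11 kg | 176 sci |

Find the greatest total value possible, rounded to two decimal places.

515.80

Take in order of value per unit:
- item 2 (91/4 per unit): all 4 → value 91, running total 91.00
- item 5 (176/11 per unit): all 11 → value 176, running total 267.00
- item 4 (164/22 per unit): all 22 → value 164, running total 431.00
- item 1 (106/30 per unit): 24 of 30 → value 24×106/30 = 84.8000, running total 515.80
Total 515.80.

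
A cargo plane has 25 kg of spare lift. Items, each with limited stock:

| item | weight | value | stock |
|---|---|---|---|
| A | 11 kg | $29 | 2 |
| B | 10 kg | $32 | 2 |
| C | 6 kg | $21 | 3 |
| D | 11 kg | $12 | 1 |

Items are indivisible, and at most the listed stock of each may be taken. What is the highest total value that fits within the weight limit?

Top feasible selections:
- 1×B + 2×C: weight 22, value 74
- 1×A + 2×C: weight 23, value 71
Best: $74.

$74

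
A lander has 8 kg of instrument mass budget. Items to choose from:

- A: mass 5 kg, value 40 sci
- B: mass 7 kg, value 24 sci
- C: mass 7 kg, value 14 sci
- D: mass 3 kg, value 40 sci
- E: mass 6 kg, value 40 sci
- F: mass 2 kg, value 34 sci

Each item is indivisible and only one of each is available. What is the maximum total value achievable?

80 sci

Check high-value combinations within 8 kg:
- A+D: mass 5+3=8, value 40+40=80
- D+F: mass 3+2=5, value 40+34=74
- A+F: mass 5+2=7, value 40+34=74
- E+F: mass 6+2=8, value 40+34=74
- D: mass 3, value 40
Best: 80 sci.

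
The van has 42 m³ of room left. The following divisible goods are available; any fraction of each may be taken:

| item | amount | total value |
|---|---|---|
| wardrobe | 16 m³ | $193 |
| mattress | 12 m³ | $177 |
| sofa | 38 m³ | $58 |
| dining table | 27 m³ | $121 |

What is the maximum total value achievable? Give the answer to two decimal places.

432.74

Take in order of value per unit:
- mattress (177/12 per unit): all 12 → value 177, running total 177.00
- wardrobe (193/16 per unit): all 16 → value 193, running total 370.00
- dining table (121/27 per unit): 14 of 27 → value 14×121/27 = 62.7407, running total 432.74
Total 432.74.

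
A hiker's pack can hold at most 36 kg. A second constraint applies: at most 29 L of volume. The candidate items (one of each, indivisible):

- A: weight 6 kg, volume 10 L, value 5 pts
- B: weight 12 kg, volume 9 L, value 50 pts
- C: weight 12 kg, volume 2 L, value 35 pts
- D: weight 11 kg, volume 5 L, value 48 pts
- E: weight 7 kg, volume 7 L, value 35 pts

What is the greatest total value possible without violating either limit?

133 pts

Feasible sets respecting both limits:
- B+C+D: weight 35, volume 16, value 133
- B+D+E: weight 30, volume 21, value 133
- A+C+D+E: weight 36, volume 24, value 123
- B+C+E: weight 31, volume 18, value 120
Best: 133 pts.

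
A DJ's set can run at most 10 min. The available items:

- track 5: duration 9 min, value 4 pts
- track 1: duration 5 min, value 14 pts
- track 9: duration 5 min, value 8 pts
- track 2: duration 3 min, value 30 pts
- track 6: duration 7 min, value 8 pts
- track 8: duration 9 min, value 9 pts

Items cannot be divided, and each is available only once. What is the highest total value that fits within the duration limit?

Check high-value combinations within 10 min:
- track 1+track 2: duration 5+3=8, value 14+30=44
- track 9+track 2: duration 5+3=8, value 8+30=38
- track 2+track 6: duration 3+7=10, value 30+8=38
Best: 44 pts.

44 pts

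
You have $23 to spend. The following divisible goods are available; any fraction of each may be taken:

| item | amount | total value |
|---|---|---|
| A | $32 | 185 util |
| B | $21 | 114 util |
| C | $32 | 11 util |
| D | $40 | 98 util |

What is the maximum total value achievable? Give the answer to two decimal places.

Take in order of value per unit:
- A (185/32 per unit): 23 of 32 → value 23×185/32 = 132.9688, running total 132.97
Total 132.97.

132.97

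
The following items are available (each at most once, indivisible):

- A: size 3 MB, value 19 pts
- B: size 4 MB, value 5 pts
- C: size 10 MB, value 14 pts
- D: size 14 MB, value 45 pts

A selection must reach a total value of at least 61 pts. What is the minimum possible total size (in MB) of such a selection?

17

Subsets with value ≥ 61, sorted by total size:
- A+D: size 17, value 64
- A+B+D: size 21, value 69
- A+C+D: size 27, value 78
- B+C+D: size 28, value 64
Minimum size: 17 MB.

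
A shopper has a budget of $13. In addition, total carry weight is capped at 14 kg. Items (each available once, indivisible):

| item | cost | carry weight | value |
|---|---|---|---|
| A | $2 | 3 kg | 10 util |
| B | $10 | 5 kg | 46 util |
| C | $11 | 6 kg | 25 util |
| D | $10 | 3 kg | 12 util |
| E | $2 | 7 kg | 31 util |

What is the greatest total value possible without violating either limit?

77 util

Feasible sets respecting both limits:
- B+E: cost 12, carry weight 12, value 77
- A+B: cost 12, carry weight 8, value 56
- C+E: cost 13, carry weight 13, value 56
- B: cost 10, carry weight 5, value 46
Best: 77 util.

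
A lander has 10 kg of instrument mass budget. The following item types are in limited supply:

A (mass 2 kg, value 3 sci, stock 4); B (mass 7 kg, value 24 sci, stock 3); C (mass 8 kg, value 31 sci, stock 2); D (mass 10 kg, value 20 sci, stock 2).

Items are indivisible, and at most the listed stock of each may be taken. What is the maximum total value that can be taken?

Top feasible selections:
- 1×A + 1×C: mass 10, value 34
- 1×C: mass 8, value 31
Best: 34 sci.

34 sci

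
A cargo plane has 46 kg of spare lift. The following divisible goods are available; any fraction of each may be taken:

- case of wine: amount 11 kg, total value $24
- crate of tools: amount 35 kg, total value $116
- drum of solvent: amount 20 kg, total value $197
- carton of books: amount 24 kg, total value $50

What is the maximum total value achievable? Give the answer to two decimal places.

283.17

Take in order of value per unit:
- drum of solvent (197/20 per unit): all 20 → value 197, running total 197.00
- crate of tools (116/35 per unit): 26 of 35 → value 26×116/35 = 86.1714, running total 283.17
Total 283.17.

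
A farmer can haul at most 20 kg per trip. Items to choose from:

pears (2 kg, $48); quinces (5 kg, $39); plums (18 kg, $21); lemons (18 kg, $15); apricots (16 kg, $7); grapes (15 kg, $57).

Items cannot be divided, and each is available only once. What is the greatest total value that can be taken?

Check high-value combinations within 20 kg:
- pears+grapes: weight 2+15=17, value 48+57=105
- quinces+grapes: weight 5+15=20, value 39+57=96
- pears+quinces: weight 2+5=7, value 48+39=87
Best: $105.

$105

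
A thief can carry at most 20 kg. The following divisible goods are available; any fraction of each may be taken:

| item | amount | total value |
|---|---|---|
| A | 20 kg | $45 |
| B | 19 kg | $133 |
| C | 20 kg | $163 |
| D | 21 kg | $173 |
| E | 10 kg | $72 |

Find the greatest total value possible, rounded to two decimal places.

Take in order of value per unit:
- D (173/21 per unit): 20 of 21 → value 20×173/21 = 164.7619, running total 164.76
Total 164.76.

164.76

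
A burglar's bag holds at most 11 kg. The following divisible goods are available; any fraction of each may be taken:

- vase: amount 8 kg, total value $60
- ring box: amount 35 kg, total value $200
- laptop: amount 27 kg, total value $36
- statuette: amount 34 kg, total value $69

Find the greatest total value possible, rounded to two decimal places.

Take in order of value per unit:
- vase (60/8 per unit): all 8 → value 60, running total 60.00
- ring box (200/35 per unit): 3 of 35 → value 3×200/35 = 17.1429, running total 77.14
Total 77.14.

77.14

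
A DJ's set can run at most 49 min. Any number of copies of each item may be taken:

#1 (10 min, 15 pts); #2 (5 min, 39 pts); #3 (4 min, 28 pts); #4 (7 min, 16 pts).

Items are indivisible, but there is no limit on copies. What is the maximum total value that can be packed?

379 pts

Best value-per-unit is #2 at 39/5; filling with it alone gives 9×39 = 351.
Optimal mix: 9×#2 + 1×#3 → duration 49, value 379.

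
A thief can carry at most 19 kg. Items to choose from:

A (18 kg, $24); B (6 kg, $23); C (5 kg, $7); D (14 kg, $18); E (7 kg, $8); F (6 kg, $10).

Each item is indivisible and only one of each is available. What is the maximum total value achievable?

Check high-value combinations within 19 kg:
- B+E+F: weight 6+7+6=19, value 23+8+10=41
- B+C+F: weight 6+5+6=17, value 23+7+10=40
- B+C+E: weight 6+5+7=18, value 23+7+8=38
Best: $41.

$41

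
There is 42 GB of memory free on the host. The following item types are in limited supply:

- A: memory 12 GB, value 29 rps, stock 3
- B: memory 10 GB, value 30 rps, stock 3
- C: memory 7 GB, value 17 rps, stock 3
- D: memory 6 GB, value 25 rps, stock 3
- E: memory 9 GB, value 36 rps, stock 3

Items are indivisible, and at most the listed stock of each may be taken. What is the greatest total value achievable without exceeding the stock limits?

158 rps

Best selections within memory 42 and stock limits:
- 2×D + 3×E: memory 39, value 158
- 1×B + 2×D + 2×E: memory 40, value 152
- 1×A + 2×D + 2×E: memory 42, value 151
Best: 158 rps.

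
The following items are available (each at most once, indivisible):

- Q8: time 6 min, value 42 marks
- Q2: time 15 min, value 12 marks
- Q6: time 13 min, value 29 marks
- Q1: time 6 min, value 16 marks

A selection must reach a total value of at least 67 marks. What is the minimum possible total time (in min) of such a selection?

Subsets with value ≥ 67, sorted by total time:
- Q8+Q6: time 19, value 71
- Q8+Q6+Q1: time 25, value 87
- Q8+Q2+Q1: time 27, value 70
Minimum time: 19 min.

19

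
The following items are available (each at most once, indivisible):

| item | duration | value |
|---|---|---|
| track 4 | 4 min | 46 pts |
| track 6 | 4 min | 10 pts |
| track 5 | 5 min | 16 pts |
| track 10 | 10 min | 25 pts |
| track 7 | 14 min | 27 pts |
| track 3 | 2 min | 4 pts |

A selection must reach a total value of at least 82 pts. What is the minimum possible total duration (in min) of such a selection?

19

Subsets with value ≥ 82, sorted by total duration:
- track 4+track 5+track 10: duration 19, value 87
- track 4+track 6+track 10+track 3: duration 20, value 85
Minimum duration: 19 min.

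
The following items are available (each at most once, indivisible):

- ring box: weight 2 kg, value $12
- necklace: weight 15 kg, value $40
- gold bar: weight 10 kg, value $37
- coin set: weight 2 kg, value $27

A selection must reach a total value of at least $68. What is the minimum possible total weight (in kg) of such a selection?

14

Subsets with value ≥ 68, sorted by total weight:
- ring box+gold bar+coin set: weight 14, value 76
- ring box+necklace+coin set: weight 19, value 79
- necklace+gold bar: weight 25, value 77
Minimum weight: 14 kg.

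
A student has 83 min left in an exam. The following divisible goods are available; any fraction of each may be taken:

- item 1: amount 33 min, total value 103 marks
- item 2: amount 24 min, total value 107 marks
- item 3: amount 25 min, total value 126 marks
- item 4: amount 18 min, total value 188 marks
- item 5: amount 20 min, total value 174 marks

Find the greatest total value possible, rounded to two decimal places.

Take in order of value per unit:
- item 4 (188/18 per unit): all 18 → value 188, running total 188.00
- item 5 (174/20 per unit): all 20 → value 174, running total 362.00
- item 3 (126/25 per unit): all 25 → value 126, running total 488.00
- item 2 (107/24 per unit): 20 of 24 → value 20×107/24 = 89.1667, running total 577.17
Total 577.17.

577.17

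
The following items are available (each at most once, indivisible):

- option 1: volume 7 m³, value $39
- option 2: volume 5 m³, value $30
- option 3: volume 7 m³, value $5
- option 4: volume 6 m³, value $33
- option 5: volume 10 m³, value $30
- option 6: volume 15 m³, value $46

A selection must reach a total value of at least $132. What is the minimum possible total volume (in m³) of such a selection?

28

Subsets with value ≥ 132, sorted by total volume:
- option 1+option 2+option 4+option 5: volume 28, value 132
- option 1+option 2+option 4+option 6: volume 33, value 148
- option 1+option 2+option 3+option 4+option 5: volume 35, value 137
Minimum volume: 28 m³.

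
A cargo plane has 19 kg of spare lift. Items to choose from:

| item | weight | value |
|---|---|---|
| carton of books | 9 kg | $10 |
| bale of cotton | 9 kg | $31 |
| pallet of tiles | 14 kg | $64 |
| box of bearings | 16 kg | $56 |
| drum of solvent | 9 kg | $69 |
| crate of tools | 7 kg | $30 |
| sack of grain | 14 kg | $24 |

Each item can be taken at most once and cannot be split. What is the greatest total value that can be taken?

Check high-value combinations within 19 kg:
- bale of cotton+drum of solvent: weight 9+9=18, value 31+69=100
- drum of solvent+crate of tools: weight 9+7=16, value 69+30=99
- carton of books+drum of solvent: weight 9+9=18, value 10+69=79
- drum of solvent: weight 9, value 69
- pallet of tiles: weight 14, value 64
Best: $100.

$100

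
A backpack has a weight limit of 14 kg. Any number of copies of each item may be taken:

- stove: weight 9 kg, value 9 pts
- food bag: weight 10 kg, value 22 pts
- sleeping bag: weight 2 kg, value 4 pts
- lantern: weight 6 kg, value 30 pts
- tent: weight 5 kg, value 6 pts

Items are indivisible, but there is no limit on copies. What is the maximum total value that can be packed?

Best value-per-unit is lantern at 30/6; filling with it alone gives 2×30 = 60.
Optimal mix: 1×sleeping bag + 2×lantern → weight 14, value 64.

64 pts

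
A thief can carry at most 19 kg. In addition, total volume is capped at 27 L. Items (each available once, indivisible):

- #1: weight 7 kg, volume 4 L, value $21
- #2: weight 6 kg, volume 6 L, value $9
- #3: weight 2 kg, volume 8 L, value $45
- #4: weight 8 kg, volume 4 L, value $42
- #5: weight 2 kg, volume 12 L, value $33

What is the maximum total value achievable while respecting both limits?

$120

Feasible sets respecting both limits:
- #3+#4+#5: weight 12, volume 24, value 120
- #1+#3+#4: weight 17, volume 16, value 108
- #1+#3+#5: weight 11, volume 24, value 99
Best: $120.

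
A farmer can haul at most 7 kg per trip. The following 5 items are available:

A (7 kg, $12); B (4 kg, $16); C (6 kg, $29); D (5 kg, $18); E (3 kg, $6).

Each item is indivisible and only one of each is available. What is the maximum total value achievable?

$29

Check high-value combinations within 7 kg:
- C: weight 6, value 29
- B+E: weight 4+3=7, value 16+6=22
- D: weight 5, value 18
Best: $29.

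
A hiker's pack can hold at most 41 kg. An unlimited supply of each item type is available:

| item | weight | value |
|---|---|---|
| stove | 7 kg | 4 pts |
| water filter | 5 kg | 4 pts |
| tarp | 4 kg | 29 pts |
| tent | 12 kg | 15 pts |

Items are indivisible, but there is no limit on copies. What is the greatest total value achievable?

290 pts

Best value-per-unit is tarp at 29/4, and filling with it alone uses weight 10×4=40. No mix of the others beats 10×29 = 290.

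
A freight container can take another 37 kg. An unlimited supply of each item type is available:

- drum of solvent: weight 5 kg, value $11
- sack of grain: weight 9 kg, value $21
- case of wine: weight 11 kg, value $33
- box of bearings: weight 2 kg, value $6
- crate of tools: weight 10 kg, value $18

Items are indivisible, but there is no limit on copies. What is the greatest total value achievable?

$111

Best value-per-unit is case of wine at 33/11; filling with it alone gives 3×33 = 99.
Optimal mix: 3×case of wine + 2×box of bearings → weight 37, value 111.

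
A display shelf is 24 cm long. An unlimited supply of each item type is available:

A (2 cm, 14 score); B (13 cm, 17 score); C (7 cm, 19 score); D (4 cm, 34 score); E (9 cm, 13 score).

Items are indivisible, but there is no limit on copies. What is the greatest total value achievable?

204 score

Best value-per-unit is D at 34/4, and filling with it alone uses length 6×4=24. No mix of the others beats 6×34 = 204.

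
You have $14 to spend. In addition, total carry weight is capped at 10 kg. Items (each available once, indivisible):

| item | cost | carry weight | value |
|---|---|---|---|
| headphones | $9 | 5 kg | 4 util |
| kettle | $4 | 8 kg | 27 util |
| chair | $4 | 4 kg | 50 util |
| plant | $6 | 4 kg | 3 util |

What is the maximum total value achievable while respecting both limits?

Feasible sets respecting both limits:
- headphones+chair: cost 13, carry weight 9, value 54
- chair+plant: cost 10, carry weight 8, value 53
- chair: cost 4, carry weight 4, value 50
- kettle: cost 4, carry weight 8, value 27
Best: 54 util.

54 util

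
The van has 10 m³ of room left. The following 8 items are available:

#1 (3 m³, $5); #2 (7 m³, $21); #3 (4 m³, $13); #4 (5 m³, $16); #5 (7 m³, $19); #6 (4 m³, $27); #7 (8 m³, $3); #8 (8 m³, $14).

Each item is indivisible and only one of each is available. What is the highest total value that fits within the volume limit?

$43

Check high-value combinations within 10 m³:
- #4+#6: volume 5+4=9, value 16+27=43
- #3+#6: volume 4+4=8, value 13+27=40
- #1+#6: volume 3+4=7, value 5+27=32
Best: $43.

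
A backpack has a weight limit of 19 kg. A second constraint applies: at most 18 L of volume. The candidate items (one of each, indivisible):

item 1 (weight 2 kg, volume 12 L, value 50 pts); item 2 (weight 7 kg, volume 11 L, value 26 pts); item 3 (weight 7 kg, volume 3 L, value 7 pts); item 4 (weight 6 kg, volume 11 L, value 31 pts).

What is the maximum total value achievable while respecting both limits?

Feasible sets respecting both limits:
- item 1+item 3: weight 9, volume 15, value 57
- item 1: weight 2, volume 12, value 50
- item 3+item 4: weight 13, volume 14, value 38
- item 2+item 3: weight 14, volume 14, value 33
Best: 57 pts.

57 pts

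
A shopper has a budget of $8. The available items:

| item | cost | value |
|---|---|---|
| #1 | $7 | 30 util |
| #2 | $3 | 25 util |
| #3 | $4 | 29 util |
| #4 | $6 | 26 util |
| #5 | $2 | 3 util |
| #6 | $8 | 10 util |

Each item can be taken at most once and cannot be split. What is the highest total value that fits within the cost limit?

This is a 0/1 knapsack; check combinations near the capacity.
- #2+#3: cost 3+4=7, value 25+29=54
- #3+#5: cost 4+2=6, value 29+3=32
- #1: cost 7, value 30
- #3: cost 4, value 29
- #4+#5: cost 6+2=8, value 26+3=29
Best: 54 util.

54 util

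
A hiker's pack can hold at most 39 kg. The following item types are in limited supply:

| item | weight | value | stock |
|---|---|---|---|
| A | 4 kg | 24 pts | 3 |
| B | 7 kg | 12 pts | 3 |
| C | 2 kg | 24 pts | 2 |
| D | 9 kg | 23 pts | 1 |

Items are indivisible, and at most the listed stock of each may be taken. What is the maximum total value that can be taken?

167 pts

Top feasible selections:
- 3×A + 2×B + 2×C + 1×D: weight 39, value 167
- 3×A + 3×B + 2×C: weight 37, value 156
- 3×A + 1×B + 2×C + 1×D: weight 32, value 155
Best: 167 pts.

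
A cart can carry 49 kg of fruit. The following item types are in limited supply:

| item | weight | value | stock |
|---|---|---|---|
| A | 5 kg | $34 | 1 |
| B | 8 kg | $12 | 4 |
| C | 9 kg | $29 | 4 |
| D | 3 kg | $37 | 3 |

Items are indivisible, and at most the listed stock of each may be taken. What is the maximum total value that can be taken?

$244

Top feasible selections:
- 1×A + 1×B + 3×C + 3×D: weight 49, value 244
- 1×A + 3×C + 3×D: weight 41, value 232
- 4×C + 3×D: weight 45, value 227
Best: $244.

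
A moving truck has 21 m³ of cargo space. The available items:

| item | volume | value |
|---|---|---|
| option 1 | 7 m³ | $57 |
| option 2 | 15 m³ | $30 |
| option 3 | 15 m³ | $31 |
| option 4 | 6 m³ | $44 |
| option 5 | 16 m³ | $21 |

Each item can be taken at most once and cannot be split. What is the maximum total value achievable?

Check high-value combinations within 21 m³:
- option 1+option 4: volume 7+6=13, value 57+44=101
- option 3+option 4: volume 15+6=21, value 31+44=75
- option 2+option 4: volume 15+6=21, value 30+44=74
- option 1: volume 7, value 57
Best: $101.

$101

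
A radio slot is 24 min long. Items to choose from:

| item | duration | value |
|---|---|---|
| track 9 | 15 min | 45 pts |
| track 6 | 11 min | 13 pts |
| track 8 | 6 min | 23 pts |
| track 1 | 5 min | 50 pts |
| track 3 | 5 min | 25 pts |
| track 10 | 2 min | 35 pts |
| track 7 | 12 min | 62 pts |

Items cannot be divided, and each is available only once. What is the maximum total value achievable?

Check high-value combinations within 24 min:
- track 1+track 3+track 10+track 7: duration 5+5+2+12=24, value 50+25+35+62=172
- track 1+track 10+track 7: duration 5+2+12=19, value 50+35+62=147
- track 1+track 3+track 7: duration 5+5+12=22, value 50+25+62=137
Best: 172 pts.

172 pts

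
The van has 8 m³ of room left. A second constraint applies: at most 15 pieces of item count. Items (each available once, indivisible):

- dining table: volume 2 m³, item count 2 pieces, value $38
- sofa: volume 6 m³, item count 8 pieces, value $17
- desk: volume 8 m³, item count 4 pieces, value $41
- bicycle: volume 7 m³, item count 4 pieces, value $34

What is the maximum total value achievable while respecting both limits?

$55

Feasible sets respecting both limits:
- dining table+sofa: volume 8, item count 10, value 55
- desk: volume 8, item count 4, value 41
- dining table: volume 2, item count 2, value 38
Best: $55.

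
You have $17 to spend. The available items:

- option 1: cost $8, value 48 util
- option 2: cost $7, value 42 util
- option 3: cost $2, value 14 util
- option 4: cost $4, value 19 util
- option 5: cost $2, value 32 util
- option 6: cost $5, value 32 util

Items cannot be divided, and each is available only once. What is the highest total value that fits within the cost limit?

Check high-value combinations within $17:
- option 1+option 3+option 5+option 6: cost 8+2+2+5=17, value 48+14+32+32=126
- option 1+option 2+option 5: cost 8+7+2=17, value 48+42+32=122
- option 2+option 3+option 5+option 6: cost 7+2+2+5=16, value 42+14+32+32=120
- option 1+option 3+option 4+option 5: cost 8+2+4+2=16, value 48+14+19+32=113
- option 1+option 5+option 6: cost 8+2+5=15, value 48+32+32=112
Best: 126 util.

126 util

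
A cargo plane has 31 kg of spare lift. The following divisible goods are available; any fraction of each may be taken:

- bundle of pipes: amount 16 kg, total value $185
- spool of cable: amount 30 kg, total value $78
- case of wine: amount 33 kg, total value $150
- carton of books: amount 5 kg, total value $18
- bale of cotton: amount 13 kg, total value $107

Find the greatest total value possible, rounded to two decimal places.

301.09

Take in order of value per unit:
- bundle of pipes (185/16 per unit): all 16 → value 185, running total 185.00
- bale of cotton (107/13 per unit): all 13 → value 107, running total 292.00
- case of wine (150/33 per unit): 2 of 33 → value 2×150/33 = 9.0909, running total 301.09
Total 301.09.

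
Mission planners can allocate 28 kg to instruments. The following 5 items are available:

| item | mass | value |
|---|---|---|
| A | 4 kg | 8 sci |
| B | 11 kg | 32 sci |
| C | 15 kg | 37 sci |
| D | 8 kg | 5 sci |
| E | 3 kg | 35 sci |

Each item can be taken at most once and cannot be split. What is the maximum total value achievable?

Check high-value combinations within 28 kg:
- A+C+E: mass 4+15+3=22, value 8+37+35=80
- A+B+D+E: mass 4+11+8+3=26, value 8+32+5+35=80
- C+D+E: mass 15+8+3=26, value 37+5+35=77
Best: 80 sci.

80 sci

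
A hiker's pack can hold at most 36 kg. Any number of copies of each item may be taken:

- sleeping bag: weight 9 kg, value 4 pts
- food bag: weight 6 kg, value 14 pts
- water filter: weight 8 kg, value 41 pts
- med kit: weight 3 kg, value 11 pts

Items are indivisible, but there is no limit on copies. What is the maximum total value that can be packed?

Best value-per-unit is water filter at 41/8; filling with it alone gives 4×41 = 164.
Optimal mix: 4×water filter + 1×med kit → weight 35, value 175.

175 pts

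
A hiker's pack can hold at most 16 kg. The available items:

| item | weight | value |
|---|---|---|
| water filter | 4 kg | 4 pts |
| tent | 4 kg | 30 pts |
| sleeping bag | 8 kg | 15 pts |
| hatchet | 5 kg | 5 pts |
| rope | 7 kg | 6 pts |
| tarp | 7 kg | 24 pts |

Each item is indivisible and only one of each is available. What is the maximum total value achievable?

Check high-value combinations within 16 kg:
- tent+hatchet+tarp: weight 4+5+7=16, value 30+5+24=59
- water filter+tent+tarp: weight 4+4+7=15, value 4+30+24=58
- tent+tarp: weight 4+7=11, value 30+24=54
Best: 59 pts.

59 pts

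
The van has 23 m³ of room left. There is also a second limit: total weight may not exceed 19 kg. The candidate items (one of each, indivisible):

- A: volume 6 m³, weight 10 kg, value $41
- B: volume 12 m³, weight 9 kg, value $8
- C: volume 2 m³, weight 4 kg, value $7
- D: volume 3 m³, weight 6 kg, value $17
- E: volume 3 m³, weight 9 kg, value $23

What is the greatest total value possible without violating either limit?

$64

Feasible sets respecting both limits:
- A+E: volume 9, weight 19, value 64
- A+D: volume 9, weight 16, value 58
- A+B: volume 18, weight 19, value 49
- A+C: volume 8, weight 14, value 48
Best: $64.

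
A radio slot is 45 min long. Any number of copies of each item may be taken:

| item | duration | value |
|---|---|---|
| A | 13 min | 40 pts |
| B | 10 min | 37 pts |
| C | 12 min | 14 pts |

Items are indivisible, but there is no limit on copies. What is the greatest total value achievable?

151 pts

Best value-per-unit is B at 37/10; filling with it alone gives 4×37 = 148.
Optimal mix: 1×A + 3×B → duration 43, value 151.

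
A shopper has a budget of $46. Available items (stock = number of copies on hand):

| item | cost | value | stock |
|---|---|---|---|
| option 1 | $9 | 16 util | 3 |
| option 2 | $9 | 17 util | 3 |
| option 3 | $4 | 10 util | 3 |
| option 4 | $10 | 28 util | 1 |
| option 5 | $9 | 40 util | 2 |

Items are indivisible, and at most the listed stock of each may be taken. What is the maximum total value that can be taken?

145 util

Top feasible selections:
- 1×option 2 + 2×option 3 + 1×option 4 + 2×option 5: cost 45, value 145
- 1×option 1 + 2×option 3 + 1×option 4 + 2×option 5: cost 45, value 144
Best: 145 util.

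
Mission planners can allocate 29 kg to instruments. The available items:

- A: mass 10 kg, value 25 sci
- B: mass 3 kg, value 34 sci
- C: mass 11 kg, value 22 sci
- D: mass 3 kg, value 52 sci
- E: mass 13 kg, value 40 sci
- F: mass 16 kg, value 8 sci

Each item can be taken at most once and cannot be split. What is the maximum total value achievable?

151 sci

Check high-value combinations within 29 kg:
- A+B+D+E: mass 10+3+3+13=29, value 25+34+52+40=151
- A+B+C+D: mass 10+3+11+3=27, value 25+34+22+52=133
- B+D+E: mass 3+3+13=19, value 34+52+40=126
- A+D+E: mass 10+3+13=26, value 25+52+40=117
Best: 151 sci.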